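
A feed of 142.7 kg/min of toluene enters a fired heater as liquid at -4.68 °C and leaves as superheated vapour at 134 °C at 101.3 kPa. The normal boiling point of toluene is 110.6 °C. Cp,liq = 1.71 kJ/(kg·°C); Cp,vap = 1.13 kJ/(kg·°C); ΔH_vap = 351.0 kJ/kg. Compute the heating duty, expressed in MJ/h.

liquid -4.68→110.6 °C: 197.13 kJ/kg
vaporisation at 110.6 °C: 351 kJ/kg
vapour 110.6→134 °C: 26.442 kJ/kg
Δh = 197.13 + 351 + 26.442 = 574.57 kJ/kg
Q = ṁ·Δh = 142.7 kg/min × 574.57 kJ/kg = 81991 kJ/min
|Q| = 1366.5 kW = 4919.5 MJ/h

Q = 4920 MJ/h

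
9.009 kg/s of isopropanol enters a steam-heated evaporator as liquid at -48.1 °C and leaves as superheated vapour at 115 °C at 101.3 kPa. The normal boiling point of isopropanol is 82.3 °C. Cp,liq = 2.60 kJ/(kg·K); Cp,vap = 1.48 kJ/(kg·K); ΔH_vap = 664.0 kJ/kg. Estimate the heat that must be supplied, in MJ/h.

liquid -48.1→82.3 °C: 339.04 kJ/kg
vaporisation at 82.3 °C: 664 kJ/kg
vapour 82.3→115 °C: 48.396 kJ/kg
Δh = 339.04 + 664 + 48.396 = 1051.4 kJ/kg
Q = ṁ·Δh = 9.009 kg/s × 1051.4 kJ/kg = 9472.4 kJ/s
|Q| = 9472.4 kW = 34101 MJ/h

Q = 34100 MJ/h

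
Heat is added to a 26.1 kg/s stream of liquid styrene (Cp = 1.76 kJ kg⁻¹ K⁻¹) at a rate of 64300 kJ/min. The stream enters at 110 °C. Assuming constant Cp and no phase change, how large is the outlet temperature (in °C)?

T_out = 133 °C

Q = 64300 kJ/min = 1071.7 kJ/s
ΔT = Q/(ṁ·Cp) = 1071.7/(26.1×1.76) = 23.33 K
T_out = 110 + 23.33 = 133.33 °C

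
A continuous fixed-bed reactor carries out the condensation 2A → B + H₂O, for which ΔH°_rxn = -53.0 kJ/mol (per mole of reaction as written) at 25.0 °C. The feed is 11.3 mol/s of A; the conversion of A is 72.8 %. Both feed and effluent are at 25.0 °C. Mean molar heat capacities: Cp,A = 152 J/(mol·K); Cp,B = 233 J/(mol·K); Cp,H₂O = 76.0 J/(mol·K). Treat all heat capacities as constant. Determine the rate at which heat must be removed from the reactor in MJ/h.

Q_out = 785 MJ/h

Extent of reaction ξ = 0.728 × 11.3 / 2 = 4.1132 mol/s
Reaction term: ξ·ΔH°_rxn = 4.1132 × -53.0 = -218 kJ/s
Q = ΔH = -218 kJ/s = -218 kW
Heat removed = 784.8 MJ/h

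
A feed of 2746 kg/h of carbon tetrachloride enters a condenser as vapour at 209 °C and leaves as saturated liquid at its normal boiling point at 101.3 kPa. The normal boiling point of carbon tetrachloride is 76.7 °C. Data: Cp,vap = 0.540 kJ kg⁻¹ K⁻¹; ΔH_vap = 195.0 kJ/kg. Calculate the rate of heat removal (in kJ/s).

vapour 209→76.7 °C: -71.442 kJ/kg
condensation at 76.7 °C: -195 kJ/kg
Δh = -71.442 + -195 = -266.44 kJ/kg
Q = ṁ·Δh = 2746 kg/h × -266.44 kJ/kg = -731650 kJ/h
|Q| = 203.24 kW

Q_c = 203 kJ/s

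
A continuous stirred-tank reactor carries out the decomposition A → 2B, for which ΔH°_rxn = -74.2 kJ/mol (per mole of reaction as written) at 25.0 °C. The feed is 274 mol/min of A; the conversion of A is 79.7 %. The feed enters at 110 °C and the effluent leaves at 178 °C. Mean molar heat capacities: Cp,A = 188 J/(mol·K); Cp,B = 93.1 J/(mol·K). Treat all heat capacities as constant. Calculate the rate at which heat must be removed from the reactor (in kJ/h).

Q_out = 766000 kJ/h

Extent of reaction ξ = 0.797 × 274 = 218.38 mol/min
Reaction term: ξ·ΔH°_rxn = 218.38 × -74.2 = -16204 kJ/min
Sensible, feed 110→25 °C: -4378.5 kJ/min
Outlet flows (mol/min): A 55.622, B 436.76
Sensible, products 25→178 °C: 7821.2 kJ/min
Q = ΔH = -12761 kJ/min = -212.68 kW
Heat removed = 765660 kJ/h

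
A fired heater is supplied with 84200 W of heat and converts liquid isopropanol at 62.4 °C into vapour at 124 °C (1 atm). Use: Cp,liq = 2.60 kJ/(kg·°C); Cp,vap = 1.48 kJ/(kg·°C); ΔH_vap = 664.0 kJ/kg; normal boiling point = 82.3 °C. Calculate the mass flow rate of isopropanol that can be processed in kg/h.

ṁ = 390 kg/h

Δh = 2.60×(82.3−62.4) + 664.0 + 1.48×(124−82.3) = 777.46 kJ/kg
Q = 84200 W = 84.2 kJ/s = 303120 kJ/h
ṁ = Q/Δh = 303120 / 777.46 = 389.89 kg/h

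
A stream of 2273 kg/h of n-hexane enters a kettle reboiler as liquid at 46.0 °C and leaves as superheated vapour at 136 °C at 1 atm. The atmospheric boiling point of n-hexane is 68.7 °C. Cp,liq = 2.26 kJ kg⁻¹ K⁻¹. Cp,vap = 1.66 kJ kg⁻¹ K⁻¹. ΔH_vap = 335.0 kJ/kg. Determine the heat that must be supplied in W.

Q = 314000 W

liquid 46.0→68.7 °C: 51.302 kJ/kg
vaporisation at 68.7 °C: 335 kJ/kg
vapour 68.7→136 °C: 111.72 kJ/kg
Δh = 51.302 + 335 + 111.72 = 498.02 kJ/kg
Q = ṁ·Δh = 2273 kg/h × 498.02 kJ/kg = 1.132e+06 kJ/h
|Q| = 314.44 kW = 314440 W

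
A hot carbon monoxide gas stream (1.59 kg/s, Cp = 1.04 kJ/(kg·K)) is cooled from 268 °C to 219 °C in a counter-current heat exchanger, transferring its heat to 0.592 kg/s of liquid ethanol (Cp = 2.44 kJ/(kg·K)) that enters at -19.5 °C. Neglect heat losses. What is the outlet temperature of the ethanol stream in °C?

Heat released by hot stream: Q = 1.59 × 1.04 × (268 − 219) = 81.026 kJ/s
Energy balance on cold side (adiabatic exchanger): Q = ṁ_c·Cp_c·(T_c,out − T_c,in)
T_c,out = -19.5 + 81.026/(0.592 × 2.44) = 36.594 °C

T_c,out = 36.6 °C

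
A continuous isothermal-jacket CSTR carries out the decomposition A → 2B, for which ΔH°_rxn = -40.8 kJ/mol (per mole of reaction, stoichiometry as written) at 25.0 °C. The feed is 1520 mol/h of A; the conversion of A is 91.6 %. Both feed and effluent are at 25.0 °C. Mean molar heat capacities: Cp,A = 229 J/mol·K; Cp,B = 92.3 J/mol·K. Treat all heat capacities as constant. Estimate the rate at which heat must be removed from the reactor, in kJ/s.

Extent of reaction ξ = 0.916 × 1520 = 1392.3 mol/h
Reaction term: ξ·ΔH°_rxn = 1392.3 × -40.8 = -56807 kJ/h
Q = ΔH = -56807 kJ/h = -15.78 kW
Heat removed = 15.78 kJ/s

Q_out = 15.8 kJ/s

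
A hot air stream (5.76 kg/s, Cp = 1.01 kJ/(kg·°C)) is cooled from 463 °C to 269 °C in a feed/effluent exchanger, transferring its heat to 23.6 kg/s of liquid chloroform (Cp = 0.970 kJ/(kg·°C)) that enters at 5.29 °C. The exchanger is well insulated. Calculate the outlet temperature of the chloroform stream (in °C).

T_c,out = 54.6 °C

Heat released by hot stream: Q = 5.76 × 1.01 × (463 − 269) = 1128.6 kJ/s
Energy balance on cold side (adiabatic exchanger): Q = ṁ_c·Cp_c·(T_c,out − T_c,in)
T_c,out = 5.29 + 1128.6/(23.6 × 0.970) = 54.592 °C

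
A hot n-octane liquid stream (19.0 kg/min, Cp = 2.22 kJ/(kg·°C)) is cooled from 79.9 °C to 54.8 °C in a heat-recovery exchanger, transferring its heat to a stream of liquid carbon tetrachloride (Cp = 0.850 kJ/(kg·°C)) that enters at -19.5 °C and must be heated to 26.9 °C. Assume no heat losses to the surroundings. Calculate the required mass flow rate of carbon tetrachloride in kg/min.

Heat released by hot stream: Q = 19.0 × 2.22 × (79.9 − 54.8) = 1058.7 kJ/min
Energy balance on cold side (adiabatic exchanger): Q = ṁ_c·Cp_c·(T_c,out − T_c,in)
ṁ_c = 1058.7 / [0.850 × (26.9 − -19.5)] = 26.844 kg/min

ṁ_c = 26.8 kg/min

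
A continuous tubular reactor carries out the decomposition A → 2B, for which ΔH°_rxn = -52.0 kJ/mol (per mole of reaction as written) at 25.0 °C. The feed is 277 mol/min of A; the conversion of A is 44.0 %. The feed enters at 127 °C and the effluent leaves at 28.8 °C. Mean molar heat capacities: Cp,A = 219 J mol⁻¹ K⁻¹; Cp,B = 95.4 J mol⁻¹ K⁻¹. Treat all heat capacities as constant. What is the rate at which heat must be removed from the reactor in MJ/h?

Extent of reaction ξ = 0.440 × 277 = 121.88 mol/min
Reaction term: ξ·ΔH°_rxn = 121.88 × -52.0 = -6337.8 kJ/min
Sensible, feed 127→25 °C: -6187.6 kJ/min
Outlet flows (mol/min): A 155.12, B 243.76
Sensible, products 25→28.8 °C: 217.46 kJ/min
Q = ΔH = -12308 kJ/min = -205.13 kW
Heat removed = 738.48 MJ/h

Q_out = 738 MJ/h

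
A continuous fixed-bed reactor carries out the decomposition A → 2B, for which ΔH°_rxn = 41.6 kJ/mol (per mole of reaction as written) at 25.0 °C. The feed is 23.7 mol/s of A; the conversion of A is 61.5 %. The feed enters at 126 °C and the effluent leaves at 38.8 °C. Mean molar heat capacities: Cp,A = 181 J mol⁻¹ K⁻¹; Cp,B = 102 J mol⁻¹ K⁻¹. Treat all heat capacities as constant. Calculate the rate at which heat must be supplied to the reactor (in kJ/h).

Extent of reaction ξ = 0.615 × 23.7 = 14.575 mol/s
Reaction term: ξ·ΔH°_rxn = 14.575 × 41.6 = 606.34 kJ/s
Sensible, feed 126→25 °C: -433.26 kJ/s
Outlet flows (mol/s): A 9.1245, B 29.151
Sensible, products 25→38.8 °C: 63.824 kJ/s
Q = ΔH = 236.91 kJ/s = 236.91 kW
Heat supplied = 852860 kJ/h

Q_in = 853000 kJ/h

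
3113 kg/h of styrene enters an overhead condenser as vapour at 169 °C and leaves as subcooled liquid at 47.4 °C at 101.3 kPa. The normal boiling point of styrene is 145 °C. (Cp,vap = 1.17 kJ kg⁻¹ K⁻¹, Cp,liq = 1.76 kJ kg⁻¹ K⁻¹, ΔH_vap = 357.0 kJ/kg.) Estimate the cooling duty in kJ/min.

vapour 169→145 °C: -28.08 kJ/kg
condensation at 145 °C: -357 kJ/kg
liquid 145→47.4 °C: -171.78 kJ/kg
Δh = -28.08 + -357 + -171.78 = -556.86 kJ/kg
Q = ṁ·Δh = 3113 kg/h × -556.86 kJ/kg = -1.7335e+06 kJ/h
|Q| = 481.53 kW = 28892 kJ/min

Q_c = 28900 kJ/min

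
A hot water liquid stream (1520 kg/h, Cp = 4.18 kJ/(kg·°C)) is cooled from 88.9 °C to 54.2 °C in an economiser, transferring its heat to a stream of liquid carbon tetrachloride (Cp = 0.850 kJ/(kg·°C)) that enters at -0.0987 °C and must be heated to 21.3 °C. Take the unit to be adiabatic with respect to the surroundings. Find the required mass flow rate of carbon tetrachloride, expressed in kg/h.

ṁ_c = 12100 kg/h

Heat released by hot stream: Q = 1520 × 4.18 × (88.9 − 54.2) = 220470 kJ/h
Energy balance on cold side (adiabatic exchanger): Q = ṁ_c·Cp_c·(T_c,out − T_c,in)
ṁ_c = 220470 / [0.850 × (21.3 − -0.0987)] = 12121 kg/h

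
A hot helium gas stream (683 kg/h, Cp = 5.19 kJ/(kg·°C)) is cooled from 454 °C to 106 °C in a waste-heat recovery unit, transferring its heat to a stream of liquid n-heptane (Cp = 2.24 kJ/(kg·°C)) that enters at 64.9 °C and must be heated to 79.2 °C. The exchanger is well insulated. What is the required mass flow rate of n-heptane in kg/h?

Heat released by hot stream: Q = 683 × 5.19 × (454 − 106) = 1.2336e+06 kJ/h
Energy balance on cold side (adiabatic exchanger): Q = ṁ_c·Cp_c·(T_c,out − T_c,in)
ṁ_c = 1.2336e+06 / [2.24 × (79.2 − 64.9)] = 38511 kg/h

ṁ_c = 38500 kg/h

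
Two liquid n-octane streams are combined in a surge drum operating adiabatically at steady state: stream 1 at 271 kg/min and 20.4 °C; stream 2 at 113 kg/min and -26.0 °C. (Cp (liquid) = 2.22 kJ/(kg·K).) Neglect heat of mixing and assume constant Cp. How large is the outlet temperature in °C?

T_out = 6.75 °C

No heat crosses the boundary, so H_out = H_in.
T_out = Σ ṁᵢCp,ᵢTᵢ / Σ ṁᵢCp,ᵢ
      = 5750.7 / 852.48 = 6.7458 °C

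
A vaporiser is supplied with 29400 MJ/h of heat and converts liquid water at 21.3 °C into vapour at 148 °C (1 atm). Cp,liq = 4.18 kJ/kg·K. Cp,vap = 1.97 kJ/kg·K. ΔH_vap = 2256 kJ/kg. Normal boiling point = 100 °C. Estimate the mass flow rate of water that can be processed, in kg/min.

Δh = 4.18×(100−21.3) + 2256 + 1.97×(148−100) = 2679.5 kJ/kg
Q = 29400 MJ/h = 8166.7 kJ/s = 490000 kJ/min
ṁ = Q/Δh = 490000 / 2679.5 = 182.87 kg/min

ṁ = 183 kg/min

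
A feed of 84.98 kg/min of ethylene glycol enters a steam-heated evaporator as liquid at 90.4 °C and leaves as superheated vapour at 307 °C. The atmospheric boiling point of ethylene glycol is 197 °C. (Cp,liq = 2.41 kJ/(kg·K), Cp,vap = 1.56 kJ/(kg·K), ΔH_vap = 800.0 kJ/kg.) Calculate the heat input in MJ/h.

liquid 90.4→197 °C: 256.91 kJ/kg
vaporisation at 197 °C: 800 kJ/kg
vapour 197→307 °C: 171.6 kJ/kg
Δh = 256.91 + 800 + 171.6 = 1228.5 kJ/kg
Q = ṁ·Δh = 84.98 kg/min × 1228.5 kJ/kg = 104400 kJ/min
|Q| = 1740 kW = 6263.9 MJ/h

Q = 6260 MJ/h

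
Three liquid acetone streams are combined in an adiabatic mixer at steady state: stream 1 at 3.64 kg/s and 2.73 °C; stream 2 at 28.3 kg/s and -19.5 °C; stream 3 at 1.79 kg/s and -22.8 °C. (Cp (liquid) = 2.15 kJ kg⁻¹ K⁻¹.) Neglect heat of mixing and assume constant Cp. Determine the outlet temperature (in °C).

T_out = -17.3 °C

Energy balance with Q = 0: Σ ṁᵢCp,ᵢ(T_out − Tᵢ) = 0
T_out = Σ ṁᵢCp,ᵢTᵢ / Σ ṁᵢCp,ᵢ
      = -1252.9 / 72.519 = -17.276 °C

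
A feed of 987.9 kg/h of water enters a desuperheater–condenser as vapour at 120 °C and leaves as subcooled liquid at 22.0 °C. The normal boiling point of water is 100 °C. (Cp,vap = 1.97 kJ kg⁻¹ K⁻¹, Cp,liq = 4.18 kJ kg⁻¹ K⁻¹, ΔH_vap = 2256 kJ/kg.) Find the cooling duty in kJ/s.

vapour 120→100 °C: -39.4 kJ/kg
condensation at 100 °C: -2256 kJ/kg
liquid 100→22.0 °C: -326.04 kJ/kg
Δh = -39.4 + -2256 + -326.04 = -2621.4 kJ/kg
Q = ṁ·Δh = 987.9 kg/h × -2621.4 kJ/kg = -2.5897e+06 kJ/h
|Q| = 719.37 kW

Q_c = 719 kJ/s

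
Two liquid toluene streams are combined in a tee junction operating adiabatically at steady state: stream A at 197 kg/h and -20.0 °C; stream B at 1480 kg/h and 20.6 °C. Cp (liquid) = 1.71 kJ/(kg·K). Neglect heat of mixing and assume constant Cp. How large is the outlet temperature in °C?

Adiabatic, steady state ⇒ Σ ṁᵢCp,ᵢ(T_out − Tᵢ) = 0
T_out = Σ ṁᵢCp,ᵢTᵢ / Σ ṁᵢCp,ᵢ
      = 45397 / 2867.7 = 15.831 °C

T_out = 15.8 °C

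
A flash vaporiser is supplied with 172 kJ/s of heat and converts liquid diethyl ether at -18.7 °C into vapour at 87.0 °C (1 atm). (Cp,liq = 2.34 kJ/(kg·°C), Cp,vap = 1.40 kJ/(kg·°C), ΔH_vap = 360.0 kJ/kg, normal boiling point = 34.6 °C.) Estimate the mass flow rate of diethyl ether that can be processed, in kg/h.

ṁ = 1110 kg/h

Δh = 2.34×(34.6−-18.7) + 360.0 + 1.40×(87.0−34.6) = 558.08 kJ/kg
Q = 172 kJ/s = 172 kJ/s = 619200 kJ/h
ṁ = Q/Δh = 619200 / 558.08 = 1109.5 kg/h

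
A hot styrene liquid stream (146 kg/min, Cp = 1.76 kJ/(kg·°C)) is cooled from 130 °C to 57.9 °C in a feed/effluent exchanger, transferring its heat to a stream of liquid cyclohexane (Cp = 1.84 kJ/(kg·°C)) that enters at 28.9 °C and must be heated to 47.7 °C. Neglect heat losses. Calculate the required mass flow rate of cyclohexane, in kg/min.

ṁ_c = 536 kg/min

Heat released by hot stream: Q = 146 × 1.76 × (130 − 57.9) = 18527 kJ/min
Energy balance on cold side (adiabatic exchanger): Q = ṁ_c·Cp_c·(T_c,out − T_c,in)
ṁ_c = 18527 / [1.84 × (47.7 − 28.9)] = 535.58 kg/min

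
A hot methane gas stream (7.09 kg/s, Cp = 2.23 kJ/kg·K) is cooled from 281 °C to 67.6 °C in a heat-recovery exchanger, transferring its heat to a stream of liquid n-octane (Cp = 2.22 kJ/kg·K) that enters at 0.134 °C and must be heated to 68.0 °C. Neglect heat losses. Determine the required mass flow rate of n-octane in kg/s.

ṁ_c = 22.4 kg/s

Heat released by hot stream: Q = 7.09 × 2.23 × (281 − 67.6) = 3374 kJ/s
Energy balance on cold side (adiabatic exchanger): Q = ṁ_c·Cp_c·(T_c,out − T_c,in)
ṁ_c = 3374 / [2.22 × (68.0 − 0.134)] = 22.394 kg/s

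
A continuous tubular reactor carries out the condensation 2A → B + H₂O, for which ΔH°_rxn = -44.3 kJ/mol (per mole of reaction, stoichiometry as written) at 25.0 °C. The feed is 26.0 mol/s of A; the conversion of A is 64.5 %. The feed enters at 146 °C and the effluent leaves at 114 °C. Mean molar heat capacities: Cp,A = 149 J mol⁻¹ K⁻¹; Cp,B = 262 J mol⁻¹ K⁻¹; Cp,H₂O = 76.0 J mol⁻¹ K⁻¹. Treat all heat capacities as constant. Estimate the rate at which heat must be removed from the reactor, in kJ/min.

Extent of reaction ξ = 0.645 × 26.0 / 2 = 8.385 mol/s
Reaction term: ξ·ΔH°_rxn = 8.385 × -44.3 = -371.46 kJ/s
Sensible, feed 146→25 °C: -468.75 kJ/s
Outlet flows (mol/s): A 9.23, B 8.385, H₂O 8.385
Sensible, products 25→114 °C: 374.64 kJ/s
Q = ΔH = -465.57 kJ/s = -465.57 kW
Heat removed = 27934 kJ/min

Q_out = 27900 kJ/min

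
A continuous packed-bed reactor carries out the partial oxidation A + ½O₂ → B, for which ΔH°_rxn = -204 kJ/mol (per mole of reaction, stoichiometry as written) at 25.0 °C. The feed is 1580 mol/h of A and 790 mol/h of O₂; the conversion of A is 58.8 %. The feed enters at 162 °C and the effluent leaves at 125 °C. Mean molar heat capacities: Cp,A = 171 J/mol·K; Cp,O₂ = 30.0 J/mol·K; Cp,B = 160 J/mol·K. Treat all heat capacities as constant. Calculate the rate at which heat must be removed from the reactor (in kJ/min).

Q_out = 3380 kJ/min

Extent of reaction ξ = 0.588 × 1580 = 929.04 mol/h
Reaction term: ξ·ΔH°_rxn = 929.04 × -204 = -189520 kJ/h
Sensible, feed 162→25 °C: -40262 kJ/h
Outlet flows (mol/h): A 650.96, O₂ 325.48, B 929.04
Sensible, products 25→125 °C: 26972 kJ/h
Q = ΔH = -202810 kJ/h = -56.337 kW
Heat removed = 3380.2 kJ/min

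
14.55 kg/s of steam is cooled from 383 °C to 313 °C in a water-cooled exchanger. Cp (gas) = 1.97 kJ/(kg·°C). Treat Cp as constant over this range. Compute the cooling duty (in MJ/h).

Q_c = 7220 MJ/h

Q = ṁ·Cp·ΔT = 14.55 × 1.97 × (313 − 383) = -2006.4 kJ/s
Cooling duty = 7223.2 MJ/h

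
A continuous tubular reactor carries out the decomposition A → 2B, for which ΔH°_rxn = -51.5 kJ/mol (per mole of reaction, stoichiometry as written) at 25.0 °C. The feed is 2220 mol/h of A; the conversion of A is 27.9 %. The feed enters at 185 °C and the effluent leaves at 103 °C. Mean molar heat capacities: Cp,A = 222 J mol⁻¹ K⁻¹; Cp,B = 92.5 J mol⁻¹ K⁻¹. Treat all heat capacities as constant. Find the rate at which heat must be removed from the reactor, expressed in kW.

Extent of reaction ξ = 0.279 × 2220 = 619.38 mol/h
Reaction term: ξ·ΔH°_rxn = 619.38 × -51.5 = -31898 kJ/h
Sensible, feed 185→25 °C: -78854 kJ/h
Outlet flows (mol/h): A 1600.6, B 1238.8
Sensible, products 25→103 °C: 36654 kJ/h
Q = ΔH = -74098 kJ/h = -20.583 kW
Heat removed = 20.583 kW

Q_out = 20.6 kW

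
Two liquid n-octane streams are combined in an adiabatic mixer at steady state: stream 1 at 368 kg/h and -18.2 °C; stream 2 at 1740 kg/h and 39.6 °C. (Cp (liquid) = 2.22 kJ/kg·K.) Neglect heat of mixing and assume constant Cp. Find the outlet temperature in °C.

T_out = 29.5 °C

No heat crosses the boundary, so H_out = H_in.
Σ ṁᵢCp,ᵢTᵢ = 368×2.22×-18.2 + 1740×2.22×39.6 = 138100
Σ ṁᵢCp,ᵢ = 368×2.22 + 1740×2.22 = 4679.8
T_out = 138100 / 4679.8 = 29.51 °C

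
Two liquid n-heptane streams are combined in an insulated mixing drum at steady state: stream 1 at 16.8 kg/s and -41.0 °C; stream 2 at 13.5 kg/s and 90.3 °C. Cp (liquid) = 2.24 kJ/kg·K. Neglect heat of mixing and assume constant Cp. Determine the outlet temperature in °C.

T_out = 17.5 °C

Energy balance with Q = 0: Σ ṁᵢCp,ᵢ(T_out − Tᵢ) = 0
Σ ṁᵢCp,ᵢTᵢ = 16.8×2.24×-41.0 + 13.5×2.24×90.3 = 1187.8
Σ ṁᵢCp,ᵢ = 16.8×2.24 + 13.5×2.24 = 67.872
T_out = 1187.8 / 67.872 = 17.5 °C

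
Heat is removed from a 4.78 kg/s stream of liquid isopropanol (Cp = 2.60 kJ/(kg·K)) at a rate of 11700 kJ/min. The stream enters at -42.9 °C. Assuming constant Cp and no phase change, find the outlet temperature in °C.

Q = 11700 kJ/min = 195 kJ/s
ΔT = Q/(ṁ·Cp) = 195/(4.78×2.60) = 15.69 K
T_out = -42.9 − 15.69 = -58.59 °C

T_out = -58.6 °C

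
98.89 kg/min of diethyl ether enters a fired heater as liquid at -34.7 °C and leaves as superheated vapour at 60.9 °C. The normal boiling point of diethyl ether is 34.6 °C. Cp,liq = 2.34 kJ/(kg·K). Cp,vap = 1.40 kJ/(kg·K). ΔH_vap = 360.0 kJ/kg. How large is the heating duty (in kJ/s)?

liquid -34.7→34.6 °C: 162.16 kJ/kg
vaporisation at 34.6 °C: 360 kJ/kg
vapour 34.6→60.9 °C: 36.82 kJ/kg
Δh = 162.16 + 360 + 36.82 = 558.98 kJ/kg
Q = ṁ·Δh = 98.89 kg/min × 558.98 kJ/kg = 55278 kJ/min
|Q| = 921.3 kW

Q = 921 kJ/s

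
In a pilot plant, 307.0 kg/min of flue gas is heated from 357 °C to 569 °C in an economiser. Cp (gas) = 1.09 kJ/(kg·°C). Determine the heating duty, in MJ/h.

Q = 4260 MJ/h

Q = ṁ·Cp·ΔT = 307.0 × 1.09 × (569 − 357) = 70942 kJ/min
Converting: 70942 / 60 s = 1182.4 kW
Heating duty = 4256.5 MJ/h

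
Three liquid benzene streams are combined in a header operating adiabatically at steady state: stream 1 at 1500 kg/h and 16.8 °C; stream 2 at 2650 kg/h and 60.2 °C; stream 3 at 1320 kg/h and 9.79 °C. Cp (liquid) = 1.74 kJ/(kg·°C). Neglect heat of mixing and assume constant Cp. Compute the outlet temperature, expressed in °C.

No heat crosses the boundary, so H_out = H_in.
T_out = Σ ṁᵢCp,ᵢTᵢ / Σ ṁᵢCp,ᵢ
      = 343920 / 9517.8 = 36.134 °C

T_out = 36.1 °C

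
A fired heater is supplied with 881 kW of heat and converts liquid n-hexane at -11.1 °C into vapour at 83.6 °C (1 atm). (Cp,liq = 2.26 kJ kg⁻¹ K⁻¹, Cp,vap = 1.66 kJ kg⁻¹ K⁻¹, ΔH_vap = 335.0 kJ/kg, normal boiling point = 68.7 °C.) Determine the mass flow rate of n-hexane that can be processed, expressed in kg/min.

ṁ = 97.9 kg/min

Δh = 2.26×(68.7−-11.1) + 335.0 + 1.66×(83.6−68.7) = 540.08 kJ/kg
Q = 881 kW = 881 kJ/s = 52860 kJ/min
ṁ = Q/Δh = 52860 / 540.08 = 97.874 kg/min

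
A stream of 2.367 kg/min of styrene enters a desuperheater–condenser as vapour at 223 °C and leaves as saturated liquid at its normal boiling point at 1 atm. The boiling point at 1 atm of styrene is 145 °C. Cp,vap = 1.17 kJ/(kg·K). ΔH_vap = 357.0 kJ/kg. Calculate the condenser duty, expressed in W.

Q_c = 17700 W

vapour 223→145 °C: -91.26 kJ/kg
condensation at 145 °C: -357 kJ/kg
Δh = -91.26 + -357 = -448.26 kJ/kg
Q = ṁ·Δh = 2.367 kg/min × -448.26 kJ/kg = -1061 kJ/min
|Q| = 17.684 kW = 17684 W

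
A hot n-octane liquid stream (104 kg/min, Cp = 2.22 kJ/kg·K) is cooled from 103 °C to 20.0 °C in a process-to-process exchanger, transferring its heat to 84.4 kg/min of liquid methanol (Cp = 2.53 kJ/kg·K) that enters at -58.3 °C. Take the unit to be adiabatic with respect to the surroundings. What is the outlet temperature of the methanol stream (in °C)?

T_c,out = 31.4 °C

Heat released by hot stream: Q = 104 × 2.22 × (103 − 20.0) = 19163 kJ/min
Energy balance on cold side (adiabatic exchanger): Q = ṁ_c·Cp_c·(T_c,out − T_c,in)
T_c,out = -58.3 + 19163/(84.4 × 2.53) = 31.443 °C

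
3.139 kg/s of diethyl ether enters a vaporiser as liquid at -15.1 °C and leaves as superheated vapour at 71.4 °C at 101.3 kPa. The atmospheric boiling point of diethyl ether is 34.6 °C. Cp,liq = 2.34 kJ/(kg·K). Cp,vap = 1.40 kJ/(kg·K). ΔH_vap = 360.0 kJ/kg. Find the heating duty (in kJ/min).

liquid -15.1→34.6 °C: 116.3 kJ/kg
vaporisation at 34.6 °C: 360 kJ/kg
vapour 34.6→71.4 °C: 51.52 kJ/kg
Δh = 116.3 + 360 + 51.52 = 527.82 kJ/kg
Q = ṁ·Δh = 3.139 kg/s × 527.82 kJ/kg = 1656.8 kJ/s
|Q| = 1656.8 kW = 99409 kJ/min

Q = 99400 kJ/min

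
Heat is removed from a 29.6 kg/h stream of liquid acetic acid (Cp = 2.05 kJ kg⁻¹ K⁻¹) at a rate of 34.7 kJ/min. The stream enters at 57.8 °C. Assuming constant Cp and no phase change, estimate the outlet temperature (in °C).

T_out = 23.5 °C

Q = 34.7 kJ/min = 2082 kJ/h
ΔT = Q/(ṁ·Cp) = 2082/(29.6×2.05) = 34.311 K
T_out = 57.8 − 34.311 = 23.489 °C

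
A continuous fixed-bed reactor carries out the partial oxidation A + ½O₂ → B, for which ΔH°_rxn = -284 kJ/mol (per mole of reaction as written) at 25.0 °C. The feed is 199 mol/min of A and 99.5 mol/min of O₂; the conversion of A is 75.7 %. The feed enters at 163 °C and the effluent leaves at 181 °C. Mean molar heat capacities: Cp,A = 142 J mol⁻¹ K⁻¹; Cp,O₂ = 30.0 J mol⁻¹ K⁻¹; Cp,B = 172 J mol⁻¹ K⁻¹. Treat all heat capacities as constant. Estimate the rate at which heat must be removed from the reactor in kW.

Extent of reaction ξ = 0.757 × 199 = 150.64 mol/min
Reaction term: ξ·ΔH°_rxn = 150.64 × -284 = -42783 kJ/min
Sensible, feed 163→25 °C: -4311.5 kJ/min
Outlet flows (mol/min): A 48.357, O₂ 24.178, B 150.64
Sensible, products 25→181 °C: 5226.4 kJ/min
Q = ΔH = -41868 kJ/min = -697.8 kW
Heat removed = 697.8 kW

Q_out = 698 kW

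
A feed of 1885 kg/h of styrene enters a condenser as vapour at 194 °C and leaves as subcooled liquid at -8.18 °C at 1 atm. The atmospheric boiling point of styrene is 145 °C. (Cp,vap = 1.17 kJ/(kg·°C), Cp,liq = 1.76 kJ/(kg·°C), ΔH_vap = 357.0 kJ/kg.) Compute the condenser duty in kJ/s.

vapour 194→145 °C: -57.33 kJ/kg
condensation at 145 °C: -357 kJ/kg
liquid 145→-8.18 °C: -269.6 kJ/kg
Δh = -57.33 + -357 + -269.6 = -683.93 kJ/kg
Q = ṁ·Δh = 1885 kg/h × -683.93 kJ/kg = -1.2892e+06 kJ/h
|Q| = 358.11 kW

Q_c = 358 kJ/s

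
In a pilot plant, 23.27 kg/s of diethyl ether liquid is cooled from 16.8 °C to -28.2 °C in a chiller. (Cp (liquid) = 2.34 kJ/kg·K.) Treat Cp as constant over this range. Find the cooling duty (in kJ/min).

Q_c = 147000 kJ/min

Q = ṁ·Cp·ΔT = 23.27 × 2.34 × (-28.2 − 16.8) = -2450.3 kJ/s
Cooling duty = 147020 kJ/min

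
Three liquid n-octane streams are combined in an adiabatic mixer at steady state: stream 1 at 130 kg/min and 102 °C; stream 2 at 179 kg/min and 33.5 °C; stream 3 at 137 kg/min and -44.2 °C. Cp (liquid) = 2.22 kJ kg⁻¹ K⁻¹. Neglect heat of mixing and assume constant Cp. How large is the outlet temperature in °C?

T_out = 29.6 °C

Energy balance with Q = 0: Σ ṁᵢCp,ᵢ(T_out − Tᵢ) = 0
Σ ṁᵢCp,ᵢTᵢ = 130×2.22×102 + 179×2.22×33.5 + 137×2.22×-44.2 = 29306
Σ ṁᵢCp,ᵢ = 130×2.22 + 179×2.22 + 137×2.22 = 990.12
T_out = 29306 / 990.12 = 29.599 °C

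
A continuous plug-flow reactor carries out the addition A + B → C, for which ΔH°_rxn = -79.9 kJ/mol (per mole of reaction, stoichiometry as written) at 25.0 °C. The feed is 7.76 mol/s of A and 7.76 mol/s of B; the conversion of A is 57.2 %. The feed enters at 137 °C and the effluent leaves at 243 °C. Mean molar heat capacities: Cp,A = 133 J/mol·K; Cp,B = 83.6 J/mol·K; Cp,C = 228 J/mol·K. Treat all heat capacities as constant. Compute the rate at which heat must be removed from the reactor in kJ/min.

Extent of reaction ξ = 0.572 × 7.76 = 4.4387 mol/s
Reaction term: ξ·ΔH°_rxn = 4.4387 × -79.9 = -354.65 kJ/s
Sensible, feed 137→25 °C: -188.25 kJ/s
Outlet flows (mol/s): A 3.3213, B 3.3213, C 4.4387
Sensible, products 25→243 °C: 377.45 kJ/s
Q = ΔH = -165.46 kJ/s = -165.46 kW
Heat removed = 9927.4 kJ/min

Q_out = 9930 kJ/min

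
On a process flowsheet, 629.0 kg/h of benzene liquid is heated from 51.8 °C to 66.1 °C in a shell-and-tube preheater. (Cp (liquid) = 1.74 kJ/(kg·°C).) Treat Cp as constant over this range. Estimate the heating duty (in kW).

Q = 4.35 kW

Q = ṁ·Cp·ΔT = 629.0 × 1.74 × (66.1 − 51.8) = 15651 kJ/h
Converting: 15651 / 3600 s = 4.3474 kW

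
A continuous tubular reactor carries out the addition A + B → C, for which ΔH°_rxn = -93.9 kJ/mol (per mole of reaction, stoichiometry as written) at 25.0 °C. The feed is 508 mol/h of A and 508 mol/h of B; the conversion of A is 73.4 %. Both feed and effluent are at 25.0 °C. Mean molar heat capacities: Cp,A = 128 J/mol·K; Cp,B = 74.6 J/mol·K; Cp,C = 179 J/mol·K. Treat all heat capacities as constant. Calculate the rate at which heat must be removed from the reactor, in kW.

Q_out = 9.73 kW

Extent of reaction ξ = 0.734 × 508 = 372.87 mol/h
Reaction term: ξ·ΔH°_rxn = 372.87 × -93.9 = -35013 kJ/h
Q = ΔH = -35013 kJ/h = -9.7257 kW
Heat removed = 9.7257 kW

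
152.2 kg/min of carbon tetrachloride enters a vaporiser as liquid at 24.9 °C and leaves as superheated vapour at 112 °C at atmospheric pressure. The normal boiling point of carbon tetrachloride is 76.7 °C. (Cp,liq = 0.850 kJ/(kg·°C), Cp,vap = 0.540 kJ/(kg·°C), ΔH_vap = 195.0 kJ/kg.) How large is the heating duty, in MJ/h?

liquid 24.9→76.7 °C: 44.03 kJ/kg
vaporisation at 76.7 °C: 195 kJ/kg
vapour 76.7→112 °C: 19.062 kJ/kg
Δh = 44.03 + 195 + 19.062 = 258.09 kJ/kg
Q = ṁ·Δh = 152.2 kg/min × 258.09 kJ/kg = 39282 kJ/min
|Q| = 654.69 kW = 2356.9 MJ/h

Q = 2360 MJ/h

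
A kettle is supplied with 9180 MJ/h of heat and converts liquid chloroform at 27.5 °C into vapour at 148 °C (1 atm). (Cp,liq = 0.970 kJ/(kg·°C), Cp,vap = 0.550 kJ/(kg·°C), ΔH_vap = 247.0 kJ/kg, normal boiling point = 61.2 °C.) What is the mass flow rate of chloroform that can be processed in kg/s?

ṁ = 7.79 kg/s

Δh = 0.970×(61.2−27.5) + 247.0 + 0.550×(148−61.2) = 327.43 kJ/kg
Q = 9180 MJ/h = 2550 kJ/s = 2550 kJ/s
ṁ = Q/Δh = 2550 / 327.43 = 7.7879 kg/s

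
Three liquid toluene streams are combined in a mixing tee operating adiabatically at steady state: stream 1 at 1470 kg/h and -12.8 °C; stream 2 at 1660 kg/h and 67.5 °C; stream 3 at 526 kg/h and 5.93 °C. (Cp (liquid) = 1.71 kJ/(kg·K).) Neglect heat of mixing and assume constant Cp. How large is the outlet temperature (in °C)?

T_out = 26.4 °C

Energy balance with Q = 0: Σ ṁᵢCp,ᵢ(T_out − Tᵢ) = 0
Σ ṁᵢCp,ᵢTᵢ = 1470×1.71×-12.8 + 1660×1.71×67.5 + 526×1.71×5.93 = 164760
Σ ṁᵢCp,ᵢ = 1470×1.71 + 1660×1.71 + 526×1.71 = 6251.8
T_out = 164760 / 6251.8 = 26.355 °C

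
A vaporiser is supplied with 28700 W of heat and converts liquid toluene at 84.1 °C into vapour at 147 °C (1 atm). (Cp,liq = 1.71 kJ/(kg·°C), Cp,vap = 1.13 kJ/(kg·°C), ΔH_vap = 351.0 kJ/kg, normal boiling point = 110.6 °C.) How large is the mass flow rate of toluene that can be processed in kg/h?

ṁ = 236 kg/h

Δh = 1.71×(110.6−84.1) + 351.0 + 1.13×(147−110.6) = 437.45 kJ/kg
Q = 28700 W = 28.7 kJ/s = 103320 kJ/h
ṁ = Q/Δh = 103320 / 437.45 = 236.19 kg/h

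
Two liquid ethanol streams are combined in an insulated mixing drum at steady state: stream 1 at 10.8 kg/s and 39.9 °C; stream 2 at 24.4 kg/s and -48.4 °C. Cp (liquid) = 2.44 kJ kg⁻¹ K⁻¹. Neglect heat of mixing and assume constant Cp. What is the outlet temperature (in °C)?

Energy balance with Q = 0: Σ ṁᵢCp,ᵢ(T_out − Tᵢ) = 0
Σ ṁᵢCp,ᵢTᵢ = 10.8×2.44×39.9 + 24.4×2.44×-48.4 = -1830.1
Σ ṁᵢCp,ᵢ = 10.8×2.44 + 24.4×2.44 = 85.888
T_out = -1830.1 / 85.888 = -21.308 °C

T_out = -21.3 °C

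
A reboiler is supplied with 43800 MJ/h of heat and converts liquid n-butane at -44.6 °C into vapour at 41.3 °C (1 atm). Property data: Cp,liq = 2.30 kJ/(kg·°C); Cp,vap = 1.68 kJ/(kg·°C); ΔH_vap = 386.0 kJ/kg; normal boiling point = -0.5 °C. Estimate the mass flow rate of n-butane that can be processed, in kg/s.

ṁ = 21.8 kg/s

Δh = 2.30×(-0.5−-44.6) + 386.0 + 1.68×(41.3−-0.5) = 557.65 kJ/kg
Q = 43800 MJ/h = 12167 kJ/s = 12167 kJ/s
ṁ = Q/Δh = 12167 / 557.65 = 21.818 kg/s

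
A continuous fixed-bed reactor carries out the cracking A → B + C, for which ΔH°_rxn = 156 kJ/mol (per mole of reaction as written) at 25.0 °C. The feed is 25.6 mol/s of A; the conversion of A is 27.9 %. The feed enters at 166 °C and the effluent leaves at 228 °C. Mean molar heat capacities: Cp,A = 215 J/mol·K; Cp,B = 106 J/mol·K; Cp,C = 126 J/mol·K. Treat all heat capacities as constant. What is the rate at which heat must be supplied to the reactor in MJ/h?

Extent of reaction ξ = 0.279 × 25.6 = 7.1424 mol/s
Reaction term: ξ·ΔH°_rxn = 7.1424 × 156 = 1114.2 kJ/s
Sensible, feed 166→25 °C: -776.06 kJ/s
Outlet flows (mol/s): A 18.458, B 7.1424, C 7.1424
Sensible, products 25→228 °C: 1142 kJ/s
Q = ΔH = 1480.1 kJ/s = 1480.1 kW
Heat supplied = 5328.4 MJ/h

Q_in = 5330 MJ/h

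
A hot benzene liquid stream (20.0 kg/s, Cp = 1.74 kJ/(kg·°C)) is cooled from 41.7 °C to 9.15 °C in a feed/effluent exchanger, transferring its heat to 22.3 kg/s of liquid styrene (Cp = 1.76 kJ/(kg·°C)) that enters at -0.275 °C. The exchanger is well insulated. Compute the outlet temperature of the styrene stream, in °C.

Heat released by hot stream: Q = 20.0 × 1.74 × (41.7 − 9.15) = 1132.7 kJ/s
Energy balance on cold side (adiabatic exchanger): Q = ṁ_c·Cp_c·(T_c,out − T_c,in)
T_c,out = -0.275 + 1132.7/(22.3 × 1.76) = 28.586 °C

T_c,out = 28.6 °C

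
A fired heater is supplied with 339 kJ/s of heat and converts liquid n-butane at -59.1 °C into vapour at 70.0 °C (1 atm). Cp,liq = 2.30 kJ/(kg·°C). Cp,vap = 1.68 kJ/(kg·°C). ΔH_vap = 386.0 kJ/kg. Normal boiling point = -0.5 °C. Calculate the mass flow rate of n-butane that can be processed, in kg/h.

Δh = 2.30×(-0.5−-59.1) + 386.0 + 1.68×(70.0−-0.5) = 639.22 kJ/kg
Q = 339 kJ/s = 339 kJ/s = 1.2204e+06 kJ/h
ṁ = Q/Δh = 1.2204e+06 / 639.22 = 1909.2 kg/h

ṁ = 1910 kg/h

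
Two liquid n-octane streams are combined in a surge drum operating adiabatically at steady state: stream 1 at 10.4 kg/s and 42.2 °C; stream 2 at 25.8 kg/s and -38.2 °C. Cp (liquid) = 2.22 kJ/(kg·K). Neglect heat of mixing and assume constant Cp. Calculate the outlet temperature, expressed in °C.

Adiabatic, steady state ⇒ Σ ṁᵢCp,ᵢ(T_out − Tᵢ) = 0
Σ ṁᵢCp,ᵢTᵢ = 10.4×2.22×42.2 + 25.8×2.22×-38.2 = -1213.6
Σ ṁᵢCp,ᵢ = 10.4×2.22 + 25.8×2.22 = 80.364
T_out = -1213.6 / 80.364 = -15.102 °C

T_out = -15.1 °C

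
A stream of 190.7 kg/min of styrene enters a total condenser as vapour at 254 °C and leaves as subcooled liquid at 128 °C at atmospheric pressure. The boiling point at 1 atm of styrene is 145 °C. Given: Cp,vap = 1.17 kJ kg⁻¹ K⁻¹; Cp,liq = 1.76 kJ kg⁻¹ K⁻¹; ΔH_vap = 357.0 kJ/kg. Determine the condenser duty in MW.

vapour 254→145 °C: -127.53 kJ/kg
condensation at 145 °C: -357 kJ/kg
liquid 145→128 °C: -29.92 kJ/kg
Δh = -127.53 + -357 + -29.92 = -514.45 kJ/kg
Q = ṁ·Δh = 190.7 kg/min × -514.45 kJ/kg = -98106 kJ/min
|Q| = 1635.1 kW = 1.6351 MW

Q_c = 1.64 MW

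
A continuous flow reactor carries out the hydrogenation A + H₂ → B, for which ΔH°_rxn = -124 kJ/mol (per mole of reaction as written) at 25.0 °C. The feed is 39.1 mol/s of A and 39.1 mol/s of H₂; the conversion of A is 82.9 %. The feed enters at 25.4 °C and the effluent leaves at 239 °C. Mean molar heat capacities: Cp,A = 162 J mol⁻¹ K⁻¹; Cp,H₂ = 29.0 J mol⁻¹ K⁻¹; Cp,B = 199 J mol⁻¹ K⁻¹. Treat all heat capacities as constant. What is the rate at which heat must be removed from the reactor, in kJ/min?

Extent of reaction ξ = 0.829 × 39.1 = 32.414 mol/s
Reaction term: ξ·ΔH°_rxn = 32.414 × -124 = -4019.3 kJ/s
Sensible, feed 25.4→25 °C: -2.9872 kJ/s
Outlet flows (mol/s): A 6.6861, H₂ 6.6861, B 32.414
Sensible, products 25→239 °C: 1653.7 kJ/s
Q = ΔH = -2368.6 kJ/s = -2368.6 kW
Heat removed = 142120 kJ/min

Q_out = 142000 kJ/min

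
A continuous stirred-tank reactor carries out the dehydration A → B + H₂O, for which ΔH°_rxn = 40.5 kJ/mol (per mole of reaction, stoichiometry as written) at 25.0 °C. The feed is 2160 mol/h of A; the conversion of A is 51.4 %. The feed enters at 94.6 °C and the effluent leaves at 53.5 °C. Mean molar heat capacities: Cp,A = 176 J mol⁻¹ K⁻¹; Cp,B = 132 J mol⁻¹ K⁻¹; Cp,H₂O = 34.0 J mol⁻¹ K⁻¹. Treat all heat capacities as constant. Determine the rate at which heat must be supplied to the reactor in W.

Extent of reaction ξ = 0.514 × 2160 = 1110.2 mol/h
Reaction term: ξ·ΔH°_rxn = 1110.2 × 40.5 = 44965 kJ/h
Sensible, feed 94.6→25 °C: -26459 kJ/h
Outlet flows (mol/h): A 1049.8, B 1110.2, H₂O 1110.2
Sensible, products 25→53.5 °C: 10518 kJ/h
Q = ΔH = 29024 kJ/h = 8.0621 kW
Heat supplied = 8062.1 W

Q_in = 8060 W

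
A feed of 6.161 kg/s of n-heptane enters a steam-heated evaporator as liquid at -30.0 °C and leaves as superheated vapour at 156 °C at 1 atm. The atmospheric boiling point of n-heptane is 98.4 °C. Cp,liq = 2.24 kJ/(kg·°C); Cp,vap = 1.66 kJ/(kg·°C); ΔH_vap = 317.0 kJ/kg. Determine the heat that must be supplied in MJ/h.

Q = 15500 MJ/h

liquid -30.0→98.4 °C: 287.62 kJ/kg
vaporisation at 98.4 °C: 317 kJ/kg
vapour 98.4→156 °C: 95.616 kJ/kg
Δh = 287.62 + 317 + 95.616 = 700.23 kJ/kg
Q = ṁ·Δh = 6.161 kg/s × 700.23 kJ/kg = 4314.1 kJ/s
|Q| = 4314.1 kW = 15531 MJ/h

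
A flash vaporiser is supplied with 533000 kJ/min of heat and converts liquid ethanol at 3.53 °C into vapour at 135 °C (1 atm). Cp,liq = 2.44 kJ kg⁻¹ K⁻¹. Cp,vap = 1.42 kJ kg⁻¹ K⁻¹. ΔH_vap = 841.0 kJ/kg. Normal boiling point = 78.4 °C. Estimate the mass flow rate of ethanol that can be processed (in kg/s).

ṁ = 8.05 kg/s

Δh = 2.44×(78.4−3.53) + 841.0 + 1.42×(135−78.4) = 1104.1 kJ/kg
Q = 533000 kJ/min = 8883.3 kJ/s = 8883.3 kJ/s
ṁ = Q/Δh = 8883.3 / 1104.1 = 8.0461 kg/s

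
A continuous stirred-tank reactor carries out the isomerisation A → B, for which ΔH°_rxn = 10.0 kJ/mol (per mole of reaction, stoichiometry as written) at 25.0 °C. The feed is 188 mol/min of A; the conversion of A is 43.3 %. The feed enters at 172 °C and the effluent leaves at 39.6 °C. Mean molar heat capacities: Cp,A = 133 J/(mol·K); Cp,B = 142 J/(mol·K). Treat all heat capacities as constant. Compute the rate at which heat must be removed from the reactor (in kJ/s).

Extent of reaction ξ = 0.433 × 188 = 81.404 mol/min
Reaction term: ξ·ΔH°_rxn = 81.404 × 10.0 = 814.04 kJ/min
Sensible, feed 172→25 °C: -3675.6 kJ/min
Outlet flows (mol/min): A 106.6, B 81.404
Sensible, products 25→39.6 °C: 375.75 kJ/min
Q = ΔH = -2485.8 kJ/min = -41.43 kW
Heat removed = 41.43 kJ/s

Q_out = 41.4 kJ/s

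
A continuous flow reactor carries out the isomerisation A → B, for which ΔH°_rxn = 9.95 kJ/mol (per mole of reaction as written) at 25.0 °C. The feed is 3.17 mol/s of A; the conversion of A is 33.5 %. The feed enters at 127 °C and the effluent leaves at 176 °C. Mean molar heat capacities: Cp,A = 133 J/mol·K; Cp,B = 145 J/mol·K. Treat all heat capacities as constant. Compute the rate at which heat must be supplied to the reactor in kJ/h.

Extent of reaction ξ = 0.335 × 3.17 = 1.0619 mol/s
Reaction term: ξ·ΔH°_rxn = 1.0619 × 9.95 = 10.566 kJ/s
Sensible, feed 127→25 °C: -43.004 kJ/s
Outlet flows (mol/s): A 2.108, B 1.0619
Sensible, products 25→176 °C: 65.587 kJ/s
Q = ΔH = 33.15 kJ/s = 33.15 kW
Heat supplied = 119340 kJ/h

Q_in = 119000 kJ/h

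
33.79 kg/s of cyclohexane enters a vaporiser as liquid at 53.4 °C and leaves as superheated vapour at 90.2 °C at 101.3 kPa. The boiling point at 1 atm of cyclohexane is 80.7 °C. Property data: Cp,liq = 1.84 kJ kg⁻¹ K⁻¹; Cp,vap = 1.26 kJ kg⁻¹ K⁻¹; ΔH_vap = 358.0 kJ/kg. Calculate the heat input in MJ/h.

Q = 51100 MJ/h

liquid 53.4→80.7 °C: 50.232 kJ/kg
vaporisation at 80.7 °C: 358 kJ/kg
vapour 80.7→90.2 °C: 11.97 kJ/kg
Δh = 50.232 + 358 + 11.97 = 420.2 kJ/kg
Q = ṁ·Δh = 33.79 kg/s × 420.2 kJ/kg = 14199 kJ/s
|Q| = 14199 kW = 51115 MJ/h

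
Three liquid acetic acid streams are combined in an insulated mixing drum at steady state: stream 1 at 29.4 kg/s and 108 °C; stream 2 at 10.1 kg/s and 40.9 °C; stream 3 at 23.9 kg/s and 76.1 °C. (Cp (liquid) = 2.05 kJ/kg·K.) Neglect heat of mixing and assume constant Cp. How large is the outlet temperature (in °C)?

T_out = 85.3 °C

Adiabatic, steady state ⇒ Σ ṁᵢCp,ᵢ(T_out − Tᵢ) = 0
Σ ṁᵢCp,ᵢTᵢ = 29.4×2.05×108 + 10.1×2.05×40.9 + 23.9×2.05×76.1 = 11085
Σ ṁᵢCp,ᵢ = 29.4×2.05 + 10.1×2.05 + 23.9×2.05 = 129.97
T_out = 11085 / 129.97 = 85.285 °C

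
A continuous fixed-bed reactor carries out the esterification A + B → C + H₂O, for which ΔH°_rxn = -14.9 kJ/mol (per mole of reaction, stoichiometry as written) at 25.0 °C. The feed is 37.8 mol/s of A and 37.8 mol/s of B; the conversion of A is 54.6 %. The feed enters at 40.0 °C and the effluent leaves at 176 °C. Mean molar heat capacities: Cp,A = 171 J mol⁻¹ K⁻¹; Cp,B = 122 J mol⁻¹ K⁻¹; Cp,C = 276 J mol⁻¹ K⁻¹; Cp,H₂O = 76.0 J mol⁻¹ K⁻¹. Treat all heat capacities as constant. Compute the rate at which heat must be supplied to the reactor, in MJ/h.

Q_in = 4980 MJ/h

Extent of reaction ξ = 0.546 × 37.8 = 20.639 mol/s
Reaction term: ξ·ΔH°_rxn = 20.639 × -14.9 = -307.52 kJ/s
Sensible, feed 40.0→25 °C: -166.13 kJ/s
Outlet flows (mol/s): A 17.161, B 17.161, C 20.639, H₂O 20.639
Sensible, products 25→176 °C: 1856.3 kJ/s
Q = ΔH = 1382.6 kJ/s = 1382.6 kW
Heat supplied = 4977.4 MJ/h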